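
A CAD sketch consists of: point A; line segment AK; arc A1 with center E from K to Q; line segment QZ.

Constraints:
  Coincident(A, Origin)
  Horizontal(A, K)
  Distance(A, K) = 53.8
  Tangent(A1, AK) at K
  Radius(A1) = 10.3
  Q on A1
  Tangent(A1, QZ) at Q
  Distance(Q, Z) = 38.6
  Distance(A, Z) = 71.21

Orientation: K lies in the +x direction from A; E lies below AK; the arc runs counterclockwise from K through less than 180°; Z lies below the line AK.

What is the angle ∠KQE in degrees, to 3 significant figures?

39.8°

Checks: |EQ| = 10.30 ✓; ∠(EQ, QZ) = 90.00° ✓; |QZ| = 38.60 ✓; |AZ| = 71.21 ✓.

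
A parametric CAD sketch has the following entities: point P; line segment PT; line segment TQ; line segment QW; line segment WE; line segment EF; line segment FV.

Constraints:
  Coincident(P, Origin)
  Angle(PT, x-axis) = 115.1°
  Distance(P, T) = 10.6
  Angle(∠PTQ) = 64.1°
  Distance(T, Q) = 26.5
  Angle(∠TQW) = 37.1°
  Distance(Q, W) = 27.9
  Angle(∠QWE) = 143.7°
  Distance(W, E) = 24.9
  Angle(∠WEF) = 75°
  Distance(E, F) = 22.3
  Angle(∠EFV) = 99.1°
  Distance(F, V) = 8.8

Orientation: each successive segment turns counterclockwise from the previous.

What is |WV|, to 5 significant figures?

23.097

P is at the origin; PT runs at 115.1° with length 10.6, so T = (-4.4965, 9.5990). ∠PTQ = 64.1° gives TQ at -129.00° from the x-axis; with |TQ| = 26.5, Q = (-21.174, -10.995). ∠TQW = 37.1° gives QW at 13.900° from the x-axis; with |QW| = 27.9, W = (5.9095, -4.2930). ∠QWE = 143.7° gives WE at 50.200° from the x-axis; with |WE| = 24.9, E = (21.848, 14.837). ∠WEF = 75.0° gives EF at 155.20° from the x-axis; with |EF| = 22.3, F = (1.6048, 24.191). ∠EFV = 99.1° gives FV at -123.90° from the x-axis; with |FV| = 8.8, V = (-3.3034, 16.887). Then |WV| = |V − W| = 23.097.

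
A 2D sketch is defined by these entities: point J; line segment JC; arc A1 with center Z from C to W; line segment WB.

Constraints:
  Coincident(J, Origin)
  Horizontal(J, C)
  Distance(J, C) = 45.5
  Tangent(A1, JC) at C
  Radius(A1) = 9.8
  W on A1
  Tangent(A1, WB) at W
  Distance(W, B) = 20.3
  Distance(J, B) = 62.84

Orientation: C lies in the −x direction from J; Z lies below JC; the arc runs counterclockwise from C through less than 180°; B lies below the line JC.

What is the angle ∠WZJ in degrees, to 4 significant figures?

168.4°

J is at the origin; JC is horizontal with |JC| = 45.5 and C on the −x side, so C = (-45.50, 0.000). The tangent condition forces ZC to be normal to JC, so Z = C + (0, -9.8) = (-45.50, -9.800). Since ZW ⟂ WB (tangency), |ZB| = √(9.8² + 20.3²) = 22.54 regardless of where W sits on A1. So B lies on both circle(J, 62.84) and circle(Z, 22.54); the below-JC intersection is B = (-55.11, -30.19). W is the foot of the tangent from B: W = (-55.30, -9.890).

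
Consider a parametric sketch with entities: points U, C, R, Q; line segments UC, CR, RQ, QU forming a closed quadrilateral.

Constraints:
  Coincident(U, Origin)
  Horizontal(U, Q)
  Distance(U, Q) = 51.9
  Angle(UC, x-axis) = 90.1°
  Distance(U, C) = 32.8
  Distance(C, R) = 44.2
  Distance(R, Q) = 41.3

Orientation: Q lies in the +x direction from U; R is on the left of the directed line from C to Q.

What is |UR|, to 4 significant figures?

59.37

U is at the origin; UQ is horizontal with |UQ| = 51.9 and Q in +x, so Q = (51.9, 0). UC runs at 90.1° with |UC| = 32.8, so C = (-0.05725, 32.80). R is determined by |CR| = 44.2 and |RQ| = 41.3 together: it lies at the intersection of circle(C, 44.2) and circle(Q, 41.3). With |CQ| = 61.44, the foot of the radical line on CQ is 32.74 from C and the perpendicular offset is √(44.2² − 32.74²) = 29.69. Taking the left-of-CQ solution: R = (43.48, 40.43).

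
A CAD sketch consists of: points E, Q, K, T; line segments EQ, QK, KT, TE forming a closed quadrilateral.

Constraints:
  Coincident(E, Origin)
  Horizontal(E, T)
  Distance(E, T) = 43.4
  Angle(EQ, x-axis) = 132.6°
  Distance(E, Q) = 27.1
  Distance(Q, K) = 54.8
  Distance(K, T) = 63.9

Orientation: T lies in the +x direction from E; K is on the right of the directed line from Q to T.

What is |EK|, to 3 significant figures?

35.9

E is at the origin; ET is horizontal with |ET| = 43.4 and T in +x, so T = (43.4, 0). EQ runs at 132.6° with |EQ| = 27.1, so Q = (-18.3, 19.9). K is determined by |QK| = 54.8 and |KT| = 63.9 together: it lies at the intersection of circle(Q, 54.8) and circle(T, 63.9). With |QT| = 64.9, the foot of the radical line on QT is 24.1 from Q and the perpendicular offset is √(54.8² − 24.1²) = 49.2. Taking the right-of-QT solution: K = (-10.5, -34.3).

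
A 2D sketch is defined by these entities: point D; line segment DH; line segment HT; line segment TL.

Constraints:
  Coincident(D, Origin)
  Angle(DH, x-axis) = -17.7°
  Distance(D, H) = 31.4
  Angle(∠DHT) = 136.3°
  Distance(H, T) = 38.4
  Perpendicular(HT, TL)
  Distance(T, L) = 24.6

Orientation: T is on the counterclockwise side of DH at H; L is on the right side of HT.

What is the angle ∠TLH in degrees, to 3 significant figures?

57.4°

D is at the origin; DH runs at -17.7° with length 31.4, so H = 31.4·(cos -17.7°, sin -17.7°) = (29.9, -9.55). ∠DHT = 136.3°, so HT runs at -17.7° + (180° − 136.3°) = 26.0° from the x-axis; with |HT| = 38.4, T = H + 38.4·(cos 26.0°, sin 26.0°) = (64.4, 7.29). HT ⟂ TL; with |TL| = 24.6 on the right of HT, L = T + 24.6·(0.438, -0.899) = (75.2, -14.8). Then cos ∠TLH = LT·LH / (|LT||LH|), giving 57.4°.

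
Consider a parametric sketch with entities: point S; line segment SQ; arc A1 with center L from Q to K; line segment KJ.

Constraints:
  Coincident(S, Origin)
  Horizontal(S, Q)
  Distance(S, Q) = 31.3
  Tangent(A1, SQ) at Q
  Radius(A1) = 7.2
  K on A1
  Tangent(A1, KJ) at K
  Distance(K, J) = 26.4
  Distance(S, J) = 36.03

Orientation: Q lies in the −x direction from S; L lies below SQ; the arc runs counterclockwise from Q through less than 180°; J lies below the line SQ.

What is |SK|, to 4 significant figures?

38.46

Checks: |LK| = 7.200 ✓; ∠(LK, KJ) = 90.00° ✓; |KJ| = 26.40 ✓; |SJ| = 36.03 ✓.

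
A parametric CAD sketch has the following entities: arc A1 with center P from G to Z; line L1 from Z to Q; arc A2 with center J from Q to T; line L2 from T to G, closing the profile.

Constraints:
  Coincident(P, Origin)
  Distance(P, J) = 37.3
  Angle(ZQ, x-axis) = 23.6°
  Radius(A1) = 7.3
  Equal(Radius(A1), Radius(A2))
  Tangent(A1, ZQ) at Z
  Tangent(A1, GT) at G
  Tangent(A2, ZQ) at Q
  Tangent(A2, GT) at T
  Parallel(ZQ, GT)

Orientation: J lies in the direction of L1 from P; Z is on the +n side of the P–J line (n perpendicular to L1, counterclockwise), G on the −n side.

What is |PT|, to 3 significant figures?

38.0

The slot axis is L1's direction at 23.6°, so u = (cos 23.6°, sin 23.6°) = (0.916, 0.400) and n = (−sin 23.6°, cos 23.6°) = (-0.400, 0.916). P is at the origin and J lies 37.3 along u from P, so J = 37.3·u = (34.2, 14.9). Tangency of A1 to both parallel lines with radius 7.3 puts Z and G at P ± 7.3·n: Z = (-2.92, 6.69), G = (2.92, -6.69). Equal radii place Q and T the same way about J: Q = J + 7.3·n = (31.3, 21.6), T = J − 7.3·n = (37.1, 8.24). Then |PT| = |T − P| = 38.0.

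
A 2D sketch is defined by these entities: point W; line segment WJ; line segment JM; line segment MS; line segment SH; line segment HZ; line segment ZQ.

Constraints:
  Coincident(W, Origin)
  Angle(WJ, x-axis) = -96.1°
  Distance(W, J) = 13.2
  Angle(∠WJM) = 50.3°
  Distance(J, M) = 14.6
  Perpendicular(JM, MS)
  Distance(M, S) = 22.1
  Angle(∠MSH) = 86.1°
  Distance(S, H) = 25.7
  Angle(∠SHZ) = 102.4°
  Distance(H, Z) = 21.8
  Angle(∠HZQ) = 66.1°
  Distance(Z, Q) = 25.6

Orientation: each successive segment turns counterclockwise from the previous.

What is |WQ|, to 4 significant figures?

4.980

∠SHZ = 102.4° gives HZ at -64.90° from the x-axis; with |HZ| = 21.8, Z = (-12.61, -22.02). ∠HZQ = 66.1° gives ZQ at 49.00° from the x-axis; with |ZQ| = 25.6, Q = (4.181, -2.704). Then |WQ| = |Q − W| = 4.980.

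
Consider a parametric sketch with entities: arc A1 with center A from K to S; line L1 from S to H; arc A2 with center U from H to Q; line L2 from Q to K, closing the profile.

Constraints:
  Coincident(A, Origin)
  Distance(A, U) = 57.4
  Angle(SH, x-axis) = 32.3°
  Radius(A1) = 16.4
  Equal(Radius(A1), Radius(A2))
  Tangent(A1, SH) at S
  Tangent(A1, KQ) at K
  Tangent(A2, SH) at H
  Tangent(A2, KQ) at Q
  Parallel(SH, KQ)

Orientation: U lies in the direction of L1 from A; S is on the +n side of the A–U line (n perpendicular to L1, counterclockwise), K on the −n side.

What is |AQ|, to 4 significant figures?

59.70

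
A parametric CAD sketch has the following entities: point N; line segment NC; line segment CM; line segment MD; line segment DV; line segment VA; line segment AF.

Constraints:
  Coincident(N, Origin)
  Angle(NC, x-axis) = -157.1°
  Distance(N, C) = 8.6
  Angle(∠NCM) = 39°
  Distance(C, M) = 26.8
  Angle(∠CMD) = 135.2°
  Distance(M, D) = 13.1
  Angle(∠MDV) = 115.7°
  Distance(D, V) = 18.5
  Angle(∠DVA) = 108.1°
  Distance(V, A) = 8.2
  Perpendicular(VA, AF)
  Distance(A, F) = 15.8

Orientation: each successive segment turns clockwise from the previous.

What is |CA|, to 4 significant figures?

34.40

∠MDV = 115.7° gives DV at -47.20° from the x-axis; with |DV| = 18.5, V = (29.79, 10.57). ∠DVA = 108.1° gives VA at -119.1° from the x-axis; with |VA| = 8.2, A = (25.80, 3.408). Then |CA| = |A − C| = 34.40.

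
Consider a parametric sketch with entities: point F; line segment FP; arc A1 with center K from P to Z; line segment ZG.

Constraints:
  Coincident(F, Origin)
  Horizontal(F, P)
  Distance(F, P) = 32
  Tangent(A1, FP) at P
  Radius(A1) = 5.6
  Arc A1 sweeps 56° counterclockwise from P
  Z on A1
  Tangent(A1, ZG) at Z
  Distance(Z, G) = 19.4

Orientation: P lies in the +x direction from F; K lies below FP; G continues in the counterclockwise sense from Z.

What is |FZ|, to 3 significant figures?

27.5

F is at the origin; FP is horizontal with |FP| = 32.0 and P on the +x side, so P = (32.0, 0.00). The tangent condition forces KP to be normal to FP, so K = P + (0, -5.6) = (32.0, -5.60). On A1, P sits at bearing 90° from K; a 56° counterclockwise sweep puts Z at bearing 146°, so Z = K + 5.6·(cos 146°, sin 146°) = (27.4, -2.47). Then |FZ| = |Z − F| = 27.5.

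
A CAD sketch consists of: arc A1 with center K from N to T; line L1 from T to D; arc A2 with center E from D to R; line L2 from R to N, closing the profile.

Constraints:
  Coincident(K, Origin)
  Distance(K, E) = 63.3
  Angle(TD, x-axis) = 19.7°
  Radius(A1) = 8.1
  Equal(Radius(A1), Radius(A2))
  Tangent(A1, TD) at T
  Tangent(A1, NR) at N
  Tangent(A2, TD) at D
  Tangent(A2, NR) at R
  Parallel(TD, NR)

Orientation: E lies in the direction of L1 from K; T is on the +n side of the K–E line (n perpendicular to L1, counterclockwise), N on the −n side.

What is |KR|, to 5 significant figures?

63.816

Tangency of A1 to both parallel lines with radius 8.1 puts T and N at K ± 8.1·n: T = (-2.7305, 7.6259), N = (2.7305, -7.6259). Equal radii place D and R the same way about E: D = E + 8.1·n = (56.865, 28.964), R = E − 8.1·n = (62.326, 13.712). Then |KR| = |R − K| = 63.816.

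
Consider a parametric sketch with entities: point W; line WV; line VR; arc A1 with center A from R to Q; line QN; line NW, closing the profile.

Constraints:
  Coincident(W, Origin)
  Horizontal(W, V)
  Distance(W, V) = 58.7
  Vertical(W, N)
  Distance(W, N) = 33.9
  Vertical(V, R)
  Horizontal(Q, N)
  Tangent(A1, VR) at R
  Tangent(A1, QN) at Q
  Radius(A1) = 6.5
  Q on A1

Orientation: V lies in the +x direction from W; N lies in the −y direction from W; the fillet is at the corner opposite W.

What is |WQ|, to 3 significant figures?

62.2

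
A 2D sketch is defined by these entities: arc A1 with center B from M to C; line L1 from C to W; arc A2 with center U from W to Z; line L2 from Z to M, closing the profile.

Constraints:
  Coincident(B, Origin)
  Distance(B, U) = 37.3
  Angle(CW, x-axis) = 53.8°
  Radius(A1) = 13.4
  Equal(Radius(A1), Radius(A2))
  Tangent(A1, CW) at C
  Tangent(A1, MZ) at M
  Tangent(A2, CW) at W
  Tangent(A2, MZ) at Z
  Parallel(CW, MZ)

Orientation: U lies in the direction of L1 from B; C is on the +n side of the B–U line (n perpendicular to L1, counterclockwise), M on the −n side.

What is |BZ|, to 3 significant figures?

39.6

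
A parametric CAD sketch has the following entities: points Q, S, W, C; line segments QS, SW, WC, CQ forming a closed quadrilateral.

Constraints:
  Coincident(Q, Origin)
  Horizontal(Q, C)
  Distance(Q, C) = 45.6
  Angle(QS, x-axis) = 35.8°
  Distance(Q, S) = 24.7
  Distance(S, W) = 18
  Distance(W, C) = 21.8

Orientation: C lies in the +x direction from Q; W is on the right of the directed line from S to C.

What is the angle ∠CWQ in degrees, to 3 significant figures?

164°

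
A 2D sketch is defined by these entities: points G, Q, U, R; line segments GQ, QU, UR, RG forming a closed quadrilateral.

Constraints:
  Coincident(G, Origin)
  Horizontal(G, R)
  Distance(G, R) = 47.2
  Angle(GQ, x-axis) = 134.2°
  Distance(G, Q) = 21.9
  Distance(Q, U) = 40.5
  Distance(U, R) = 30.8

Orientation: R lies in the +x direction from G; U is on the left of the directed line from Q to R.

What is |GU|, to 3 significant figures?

32.7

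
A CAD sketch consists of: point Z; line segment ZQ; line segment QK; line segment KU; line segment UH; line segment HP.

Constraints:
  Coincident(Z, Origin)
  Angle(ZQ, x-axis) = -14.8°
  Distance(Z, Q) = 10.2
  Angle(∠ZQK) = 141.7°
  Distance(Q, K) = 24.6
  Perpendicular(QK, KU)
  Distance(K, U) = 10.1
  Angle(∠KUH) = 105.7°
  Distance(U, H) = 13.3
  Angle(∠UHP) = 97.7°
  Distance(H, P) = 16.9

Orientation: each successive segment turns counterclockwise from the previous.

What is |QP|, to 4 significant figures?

5.397

Z is at the origin; ZQ runs at -14.8° with length 10.2, so Q = (9.862, -2.606). ∠ZQK = 141.7° gives QK at 23.50° from the x-axis; with |QK| = 24.6, K = (32.42, 7.204). QK is perpendicular to KU, so KU runs at 113.5°; with |KU| = 10.1, U = (28.39, 16.47). ∠KUH = 105.7° gives UH at -172.2° from the x-axis; with |UH| = 13.3, H = (15.22, 14.66). ∠UHP = 97.7° gives HP at -89.90° from the x-axis; with |HP| = 16.9, P = (15.25, -2.239). Then |QP| = |P − Q| = 5.397.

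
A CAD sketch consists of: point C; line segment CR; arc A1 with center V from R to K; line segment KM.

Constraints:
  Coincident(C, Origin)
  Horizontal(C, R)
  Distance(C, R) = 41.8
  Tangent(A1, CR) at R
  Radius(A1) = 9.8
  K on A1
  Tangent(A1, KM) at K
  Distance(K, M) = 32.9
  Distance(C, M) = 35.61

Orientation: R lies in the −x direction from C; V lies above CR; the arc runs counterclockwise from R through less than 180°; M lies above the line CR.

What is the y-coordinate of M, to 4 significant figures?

32.00

Checks: |VK| = 9.800 ✓; ∠(VK, KM) = 90.00° ✓; |KM| = 32.90 ✓; |CM| = 35.61 ✓.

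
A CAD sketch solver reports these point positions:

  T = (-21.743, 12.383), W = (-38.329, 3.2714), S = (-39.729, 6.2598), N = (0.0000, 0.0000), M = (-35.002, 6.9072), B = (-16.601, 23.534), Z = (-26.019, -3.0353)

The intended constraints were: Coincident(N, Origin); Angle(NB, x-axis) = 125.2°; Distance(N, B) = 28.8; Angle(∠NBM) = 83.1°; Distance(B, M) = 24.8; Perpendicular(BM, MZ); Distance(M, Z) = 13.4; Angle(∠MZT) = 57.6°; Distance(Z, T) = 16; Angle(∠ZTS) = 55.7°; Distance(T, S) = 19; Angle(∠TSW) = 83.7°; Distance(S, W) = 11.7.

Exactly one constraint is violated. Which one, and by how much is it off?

Distance(S, W) = 11.7 — off by 8.40.

N = (0.00, 0.00) ✓; NB at 125.2° ✓; |NB| = 28.80 ✓; ∠NBM = 83.10° ✓; |BM| = 24.80 ✓; ∠(BM, MZ) = 90.00° ✓; |MZ| = 13.40 ✓; ∠MZT = 57.60° ✓; |ZT| = 16.00 ✓; ∠ZTS = 55.70° ✓; |TS| = 19.00 ✓; ∠TSW = 83.70° ✓; |SW| = 3.300 ✗.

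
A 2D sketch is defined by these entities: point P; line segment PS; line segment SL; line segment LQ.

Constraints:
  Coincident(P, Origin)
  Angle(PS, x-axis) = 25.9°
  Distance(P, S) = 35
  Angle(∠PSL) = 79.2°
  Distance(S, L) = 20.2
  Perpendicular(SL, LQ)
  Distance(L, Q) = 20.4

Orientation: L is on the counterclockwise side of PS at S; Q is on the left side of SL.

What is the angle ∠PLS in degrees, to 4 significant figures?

68.36°

P is at the origin; PS runs at 25.9° with length 35.0, so S = 35.0·(cos 25.9°, sin 25.9°) = (31.48, 15.29). ∠PSL = 79.2°, so SL runs at 25.9° + (180° − 79.2°) = 126.7° from the x-axis; with |SL| = 20.2, L = S + 20.2·(cos 126.7°, sin 126.7°) = (19.41, 31.48). Then cos ∠PLS = LP·LS / (|LP||LS|), giving 68.36°.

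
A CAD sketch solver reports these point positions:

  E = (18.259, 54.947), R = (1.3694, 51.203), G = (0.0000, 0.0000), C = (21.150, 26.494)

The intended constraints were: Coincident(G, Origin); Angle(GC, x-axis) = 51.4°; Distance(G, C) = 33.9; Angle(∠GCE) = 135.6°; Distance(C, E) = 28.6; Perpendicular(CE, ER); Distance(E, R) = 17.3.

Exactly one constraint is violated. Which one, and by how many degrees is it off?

Perpendicular(CE, ER) — off by 6.70°.

G = (0.00, 0.00) ✓; GC at 51.40° ✓; |GC| = 33.90 ✓; ∠GCE = 135.6° ✓; |CE| = 28.60 ✓; ∠(CE, ER) = 96.70° ✗; |ER| = 17.30 ✓.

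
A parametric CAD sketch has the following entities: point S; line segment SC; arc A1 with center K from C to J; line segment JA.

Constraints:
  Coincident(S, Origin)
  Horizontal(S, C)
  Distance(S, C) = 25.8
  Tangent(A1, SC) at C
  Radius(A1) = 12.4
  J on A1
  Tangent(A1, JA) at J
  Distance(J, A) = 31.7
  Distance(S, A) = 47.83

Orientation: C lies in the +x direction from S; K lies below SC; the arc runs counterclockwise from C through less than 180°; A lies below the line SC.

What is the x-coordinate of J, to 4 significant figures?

13.44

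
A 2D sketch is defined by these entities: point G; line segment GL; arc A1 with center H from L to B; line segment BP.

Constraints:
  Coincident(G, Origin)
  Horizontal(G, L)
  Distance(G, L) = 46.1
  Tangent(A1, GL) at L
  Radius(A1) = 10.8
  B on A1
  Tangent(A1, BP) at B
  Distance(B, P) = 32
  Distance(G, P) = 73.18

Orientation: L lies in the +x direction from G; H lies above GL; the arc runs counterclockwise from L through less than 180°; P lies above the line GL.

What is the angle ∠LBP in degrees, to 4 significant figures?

138.1°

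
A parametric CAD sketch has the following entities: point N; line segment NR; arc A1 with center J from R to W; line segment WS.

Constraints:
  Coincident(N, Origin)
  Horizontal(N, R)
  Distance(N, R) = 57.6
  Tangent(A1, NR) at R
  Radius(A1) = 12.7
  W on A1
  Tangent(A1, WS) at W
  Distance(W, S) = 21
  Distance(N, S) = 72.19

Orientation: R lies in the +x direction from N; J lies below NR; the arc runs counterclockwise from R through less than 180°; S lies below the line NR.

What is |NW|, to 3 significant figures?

52.6

Checks: |JW| = 12.70 ✓; ∠(JW, WS) = 90.00° ✓; |WS| = 21.00 ✓; |NS| = 72.19 ✓.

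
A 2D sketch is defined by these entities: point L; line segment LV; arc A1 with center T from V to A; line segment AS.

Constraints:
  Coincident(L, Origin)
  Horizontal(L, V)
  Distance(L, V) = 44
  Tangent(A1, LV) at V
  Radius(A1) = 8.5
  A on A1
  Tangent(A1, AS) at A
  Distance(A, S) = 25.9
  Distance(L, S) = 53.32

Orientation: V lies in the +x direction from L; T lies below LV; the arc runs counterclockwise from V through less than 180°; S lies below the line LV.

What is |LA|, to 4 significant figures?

36.96

L is at the origin; L and V share the same y with |LV| = 44.0 and V on the +x side, so V = (44.00, 0.000). The tangent condition forces TV to be normal to LV, so T = V + (0, -8.5) = (44.00, -8.500). Since TA ⟂ AS (tangency), |TS| = √(8.5² + 25.9²) = 27.26 regardless of where A sits on A1. So S lies on both circle(L, 53.32) and circle(T, 27.26); the below-LV intersection is S = (39.84, -35.44). A is the foot of the tangent from S: A = (35.61, -9.886).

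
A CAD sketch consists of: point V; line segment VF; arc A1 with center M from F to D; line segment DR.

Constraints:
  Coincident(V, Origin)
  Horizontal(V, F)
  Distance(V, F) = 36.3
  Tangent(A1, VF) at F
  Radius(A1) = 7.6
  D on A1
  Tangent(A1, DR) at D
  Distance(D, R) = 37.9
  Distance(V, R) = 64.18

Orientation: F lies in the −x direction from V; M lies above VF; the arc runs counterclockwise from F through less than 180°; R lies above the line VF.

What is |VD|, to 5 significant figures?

31.369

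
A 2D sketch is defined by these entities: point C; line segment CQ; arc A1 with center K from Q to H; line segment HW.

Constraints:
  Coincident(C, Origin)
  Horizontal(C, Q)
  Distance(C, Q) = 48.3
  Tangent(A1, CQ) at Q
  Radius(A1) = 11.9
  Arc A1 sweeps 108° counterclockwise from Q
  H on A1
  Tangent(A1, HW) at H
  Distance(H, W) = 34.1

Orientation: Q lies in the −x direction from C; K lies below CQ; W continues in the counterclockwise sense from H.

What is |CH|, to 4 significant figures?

61.62

C is at the origin; CQ is horizontal with |CQ| = 48.3 and Q on the −x side, so Q = (-48.30, 0.000). The tangent condition forces KQ to be normal to CQ, so K = Q + (0, -11.9) = (-48.30, -11.90). On A1, Q sits at bearing 90° from K; a 108° counterclockwise sweep puts H at bearing 198°, so H = K + 11.9·(cos 198°, sin 198°) = (-59.62, -15.58). Then |CH| = |H − C| = 61.62.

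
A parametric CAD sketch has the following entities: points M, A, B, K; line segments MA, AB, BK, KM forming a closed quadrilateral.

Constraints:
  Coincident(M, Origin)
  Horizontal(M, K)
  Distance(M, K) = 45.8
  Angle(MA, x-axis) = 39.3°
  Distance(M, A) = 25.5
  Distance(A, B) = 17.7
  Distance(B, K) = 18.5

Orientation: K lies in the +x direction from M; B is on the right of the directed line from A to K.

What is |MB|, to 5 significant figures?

27.301

Checks: |AB| = 17.70 ✓; |BK| = 18.50 ✓.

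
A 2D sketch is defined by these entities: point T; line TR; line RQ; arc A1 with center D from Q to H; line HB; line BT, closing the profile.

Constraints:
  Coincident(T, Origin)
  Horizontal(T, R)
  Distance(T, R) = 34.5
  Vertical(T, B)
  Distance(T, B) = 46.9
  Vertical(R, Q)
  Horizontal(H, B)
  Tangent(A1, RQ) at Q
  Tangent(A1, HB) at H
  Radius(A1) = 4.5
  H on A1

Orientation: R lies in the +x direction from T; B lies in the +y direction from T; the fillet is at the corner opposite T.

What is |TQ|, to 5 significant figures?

54.663

The virtual corner opposite T is at (34.500, 46.900). A1 meets RQ tangentially, so DQ is at right angles to RQ and the tangent condition forces DH to be normal to HB, with radius 4.5, so the center D sits 4.5 in from both sides at D = (30.000, 42.400). That places the tangent points at Q = (34.500, 42.400) on RQ and H = (30.000, 46.900) on HB. Then |TQ| = |Q − T| = 54.663.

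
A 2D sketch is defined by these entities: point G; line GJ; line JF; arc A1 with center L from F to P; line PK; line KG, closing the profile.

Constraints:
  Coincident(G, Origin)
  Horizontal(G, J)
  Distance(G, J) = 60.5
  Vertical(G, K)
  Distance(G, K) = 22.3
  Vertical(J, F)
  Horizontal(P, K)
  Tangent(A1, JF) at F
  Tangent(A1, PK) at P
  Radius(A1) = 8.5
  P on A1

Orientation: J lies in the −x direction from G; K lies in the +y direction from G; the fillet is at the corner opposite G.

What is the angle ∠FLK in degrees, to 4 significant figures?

170.7°

The virtual corner opposite G is at (-60.50, 22.30). A1 meets JF tangentially, so LF is at right angles to JF and the tangent condition forces LP to be normal to PK, with radius 8.5, so the center L sits 8.5 in from both sides at L = (-52.00, 13.80). That places the tangent points at F = (-60.50, 13.80) on JF and P = (-52.00, 22.30) on PK. Then cos ∠FLK = LF·LK / (|LF||LK|), giving 170.7°.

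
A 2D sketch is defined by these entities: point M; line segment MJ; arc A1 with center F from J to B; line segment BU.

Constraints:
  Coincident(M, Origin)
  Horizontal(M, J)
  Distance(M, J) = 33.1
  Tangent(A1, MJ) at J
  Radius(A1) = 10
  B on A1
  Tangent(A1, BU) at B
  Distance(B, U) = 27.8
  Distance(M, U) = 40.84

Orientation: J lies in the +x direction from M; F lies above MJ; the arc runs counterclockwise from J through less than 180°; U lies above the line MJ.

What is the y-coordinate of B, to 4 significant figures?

17.42

Checks: |FB| = 10.00 ✓; ∠(FB, BU) = 90.00° ✓; |BU| = 27.80 ✓; |MU| = 40.84 ✓.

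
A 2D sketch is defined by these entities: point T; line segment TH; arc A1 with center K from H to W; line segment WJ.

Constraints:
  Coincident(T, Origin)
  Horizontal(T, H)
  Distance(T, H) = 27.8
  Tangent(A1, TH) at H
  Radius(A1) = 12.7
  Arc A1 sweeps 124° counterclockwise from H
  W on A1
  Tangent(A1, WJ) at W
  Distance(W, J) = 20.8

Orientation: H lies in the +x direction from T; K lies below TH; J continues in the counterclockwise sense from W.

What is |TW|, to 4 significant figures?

26.28

Tangency of A1 to TH means the radius KH is perpendicular to TH, so K = H + (0, -12.7) = (27.80, -12.70). On A1, H sits at bearing 90° from K; a 124° counterclockwise sweep puts W at bearing 214°, so W = K + 12.7·(cos 214°, sin 214°) = (17.27, -19.80). Then |TW| = |W − T| = 26.28.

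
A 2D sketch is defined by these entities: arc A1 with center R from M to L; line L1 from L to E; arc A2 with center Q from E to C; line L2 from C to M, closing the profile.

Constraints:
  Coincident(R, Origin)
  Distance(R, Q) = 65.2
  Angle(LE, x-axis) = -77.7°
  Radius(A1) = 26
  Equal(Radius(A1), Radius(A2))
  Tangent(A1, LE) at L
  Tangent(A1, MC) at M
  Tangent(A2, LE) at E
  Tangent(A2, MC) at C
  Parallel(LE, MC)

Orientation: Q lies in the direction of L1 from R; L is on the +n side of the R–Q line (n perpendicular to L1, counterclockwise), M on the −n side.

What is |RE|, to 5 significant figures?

70.193

The slot axis is L1's direction at -77.7°, so u = (cos -77.7°, sin -77.7°) = (0.21303, -0.97705) and n = (−sin -77.7°, cos -77.7°) = (0.97705, 0.21303). R is at the origin and Q lies 65.2 along u from R, so Q = 65.2·u = (13.890, -63.703). Tangency of A1 to both parallel lines with radius 26.0 puts L and M at R ± 26.0·n: L = (25.403, 5.5388), M = (-25.403, -5.5388). Equal radii place E and C the same way about Q: E = Q + 26.0·n = (39.293, -58.165), C = Q − 26.0·n = (-11.514, -69.242). Then |RE| = |E − R| = 70.193.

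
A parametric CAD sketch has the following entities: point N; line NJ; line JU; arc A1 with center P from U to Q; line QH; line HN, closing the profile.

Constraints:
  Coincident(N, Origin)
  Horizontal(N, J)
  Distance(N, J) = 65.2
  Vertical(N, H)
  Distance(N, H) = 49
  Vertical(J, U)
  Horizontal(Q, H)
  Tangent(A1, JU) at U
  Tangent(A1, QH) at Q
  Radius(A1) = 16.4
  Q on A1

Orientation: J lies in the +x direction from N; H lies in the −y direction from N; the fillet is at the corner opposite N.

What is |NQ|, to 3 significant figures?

69.2

N is at the origin; N and J share the same y with |NJ| = 65.2 and J on the +x side, so J = (65.2, 0.00). N and H share the same x with |NH| = 49.0 and H on the −y side, so H = (0.00, -49.0). The virtual corner opposite N is at (65.2, -49.0). The tangent condition forces PU to be normal to JU and tangency of A1 to QH means the radius PQ is perpendicular to QH, with radius 16.4, so the center P sits 16.4 in from both sides at P = (48.8, -32.6). That places the tangent points at U = (65.2, -32.6) on JU and Q = (48.8, -49.0) on QH. Then |NQ| = |Q − N| = 69.2.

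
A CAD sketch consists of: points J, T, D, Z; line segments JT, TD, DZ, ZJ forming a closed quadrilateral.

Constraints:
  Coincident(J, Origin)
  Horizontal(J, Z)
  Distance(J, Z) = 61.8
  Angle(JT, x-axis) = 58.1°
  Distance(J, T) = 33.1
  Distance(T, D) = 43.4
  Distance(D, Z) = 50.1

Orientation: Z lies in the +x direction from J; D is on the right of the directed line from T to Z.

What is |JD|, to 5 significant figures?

20.671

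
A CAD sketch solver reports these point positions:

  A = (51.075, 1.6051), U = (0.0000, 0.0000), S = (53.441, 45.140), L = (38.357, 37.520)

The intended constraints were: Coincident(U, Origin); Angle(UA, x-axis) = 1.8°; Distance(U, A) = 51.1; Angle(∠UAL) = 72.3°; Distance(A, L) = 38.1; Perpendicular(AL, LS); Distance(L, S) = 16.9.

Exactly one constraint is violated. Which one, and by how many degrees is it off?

Perpendicular(AL, LS) — off by 7.30°.

U = (0.00, 0.00) ✓; UA at 1.800° ✓; |UA| = 51.10 ✓; ∠UAL = 72.30° ✓; |AL| = 38.10 ✓; ∠(AL, LS) = 82.70° ✗; |LS| = 16.90 ✓.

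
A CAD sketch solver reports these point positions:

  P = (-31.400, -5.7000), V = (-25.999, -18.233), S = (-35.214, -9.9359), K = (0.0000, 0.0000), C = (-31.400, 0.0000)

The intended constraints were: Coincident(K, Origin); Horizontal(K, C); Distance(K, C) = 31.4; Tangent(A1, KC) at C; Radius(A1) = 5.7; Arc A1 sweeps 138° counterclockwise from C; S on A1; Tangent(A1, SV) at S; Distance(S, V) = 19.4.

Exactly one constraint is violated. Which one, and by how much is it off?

Distance(S, V) = 19.4 — off by 7.00.

K = (0.00, 0.00) ✓; K.y = 0.00, C.y = 0.00 ✓; |KC| = 31.40 ✓; ∠(PC, CK) = 90.00° ✓; |PC| = 5.700 ✓; bearing(P→S) − bearing(P→C) = 138.0° ✓; |PS| = 5.700 ✓; ∠(PS, SV) = 90.00° ✓; |SV| = 12.40 ✗.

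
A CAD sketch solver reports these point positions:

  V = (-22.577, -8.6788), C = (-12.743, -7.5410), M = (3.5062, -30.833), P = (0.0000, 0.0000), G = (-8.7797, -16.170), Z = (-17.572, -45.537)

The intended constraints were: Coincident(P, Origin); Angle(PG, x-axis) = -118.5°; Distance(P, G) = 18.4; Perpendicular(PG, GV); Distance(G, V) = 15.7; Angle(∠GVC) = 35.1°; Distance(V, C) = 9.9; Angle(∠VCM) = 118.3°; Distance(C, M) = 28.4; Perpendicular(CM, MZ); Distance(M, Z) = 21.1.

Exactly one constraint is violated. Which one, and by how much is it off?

Distance(M, Z) = 21.1 — off by 4.60.

P = (0.00, 0.00) ✓; PG at -118.5° ✓; |PG| = 18.40 ✓; ∠(PG, GV) = 90.00° ✓; |GV| = 15.70 ✓; ∠GVC = 35.10° ✓; |VC| = 9.900 ✓; ∠VCM = 118.3° ✓; |CM| = 28.40 ✓; ∠(CM, MZ) = 90.00° ✓; |MZ| = 25.70 ✗.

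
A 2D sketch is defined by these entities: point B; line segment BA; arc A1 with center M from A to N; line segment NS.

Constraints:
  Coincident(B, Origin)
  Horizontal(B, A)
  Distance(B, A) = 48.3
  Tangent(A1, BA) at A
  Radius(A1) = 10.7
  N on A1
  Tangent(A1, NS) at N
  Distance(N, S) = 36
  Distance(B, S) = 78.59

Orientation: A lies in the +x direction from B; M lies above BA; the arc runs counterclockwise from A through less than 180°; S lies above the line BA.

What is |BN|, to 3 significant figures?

59.5

B is at the origin; B and A share the same y with |BA| = 48.3 and A on the +x side, so A = (48.3, 0.00). Tangency of A1 to BA means the radius MA is perpendicular to BA, so M = A + (0, 10.7) = (48.3, 10.7). Since MN ⟂ NS (tangency), |MS| = √(10.7² + 36.0²) = 37.6 regardless of where N sits on A1. So S lies on both circle(B, 78.59) and circle(M, 37.6); the above-BA intersection is S = (64.8, 44.4). N is the foot of the tangent from S: N = (58.9, 8.92).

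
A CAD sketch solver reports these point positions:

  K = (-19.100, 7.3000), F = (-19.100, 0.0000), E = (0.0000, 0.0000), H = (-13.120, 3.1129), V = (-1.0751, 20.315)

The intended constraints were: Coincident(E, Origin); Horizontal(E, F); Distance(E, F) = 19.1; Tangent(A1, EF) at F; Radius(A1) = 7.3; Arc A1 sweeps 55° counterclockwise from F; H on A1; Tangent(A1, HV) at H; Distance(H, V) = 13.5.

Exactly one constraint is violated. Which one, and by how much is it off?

Distance(H, V) = 13.5 — off by 7.50.

E = (0.00, 0.00) ✓; E.y = 0.00, F.y = 0.00 ✓; |EF| = 19.10 ✓; ∠(KF, FE) = 90.00° ✓; |KF| = 7.300 ✓; bearing(K→H) − bearing(K→F) = 55.00° ✓; |KH| = 7.300 ✓; ∠(KH, HV) = 90.00° ✓; |HV| = 21.00 ✗.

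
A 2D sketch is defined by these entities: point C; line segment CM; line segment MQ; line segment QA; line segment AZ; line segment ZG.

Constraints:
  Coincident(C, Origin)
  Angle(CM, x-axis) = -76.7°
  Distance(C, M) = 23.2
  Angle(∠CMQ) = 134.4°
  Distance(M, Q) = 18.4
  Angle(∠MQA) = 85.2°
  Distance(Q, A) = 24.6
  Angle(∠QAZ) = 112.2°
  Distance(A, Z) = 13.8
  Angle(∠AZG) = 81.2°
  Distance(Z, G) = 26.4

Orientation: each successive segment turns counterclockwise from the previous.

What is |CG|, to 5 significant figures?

20.881

C is at the origin; CM runs at -76.7° with length 23.2, so M = (5.3372, -22.578). ∠CMQ = 134.4° gives MQ at -31.100° from the x-axis; with |MQ| = 18.4, Q = (21.092, -32.082). ∠MQA = 85.2° gives QA at 63.700° from the x-axis; with |QA| = 24.6, A = (31.992, -10.028). ∠QAZ = 112.2° gives AZ at 131.50° from the x-axis; with |AZ| = 13.8, Z = (22.848, 0.30719). ∠AZG = 81.2° gives ZG at -129.70° from the x-axis; with |ZG| = 26.4, G = (5.9844, -20.005). Then |CG| = |G − C| = 20.881.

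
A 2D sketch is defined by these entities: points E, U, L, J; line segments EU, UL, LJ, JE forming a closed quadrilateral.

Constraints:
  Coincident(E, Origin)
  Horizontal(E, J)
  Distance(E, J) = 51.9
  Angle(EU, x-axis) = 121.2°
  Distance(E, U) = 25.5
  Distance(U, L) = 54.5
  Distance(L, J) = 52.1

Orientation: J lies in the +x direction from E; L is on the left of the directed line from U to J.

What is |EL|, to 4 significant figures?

59.63

Checks: |UL| = 54.50 ✓; |LJ| = 52.10 ✓.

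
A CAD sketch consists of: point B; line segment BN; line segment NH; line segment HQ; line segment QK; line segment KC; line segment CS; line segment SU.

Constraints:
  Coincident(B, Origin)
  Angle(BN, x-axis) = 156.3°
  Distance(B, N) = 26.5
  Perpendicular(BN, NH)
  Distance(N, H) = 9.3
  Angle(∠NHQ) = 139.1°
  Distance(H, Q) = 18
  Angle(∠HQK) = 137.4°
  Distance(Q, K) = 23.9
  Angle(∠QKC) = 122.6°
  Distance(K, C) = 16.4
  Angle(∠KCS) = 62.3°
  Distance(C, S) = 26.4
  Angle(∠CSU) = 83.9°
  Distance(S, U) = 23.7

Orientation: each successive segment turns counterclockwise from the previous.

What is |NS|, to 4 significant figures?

21.41

B is at the origin; BN runs at 156.3° with length 26.5, so N = (-24.27, 10.65). The perpendicularity gives NH at right angles to BN, so NH runs at -113.7°; with |NH| = 9.3, H = (-28.00, 2.136). ∠NHQ = 139.1° gives HQ at -72.80° from the x-axis; with |HQ| = 18.0, Q = (-22.68, -15.06). ∠HQK = 137.4° gives QK at -30.20° from the x-axis; with |QK| = 23.9, K = (-2.024, -27.08). ∠QKC = 122.6° gives KC at 27.20° from the x-axis; with |KC| = 16.4, C = (12.56, -19.58). ∠KCS = 62.3° gives CS at 144.9° from the x-axis; with |CS| = 26.4, S = (-9.037, -4.405). Then |NS| = |S − N| = 21.41.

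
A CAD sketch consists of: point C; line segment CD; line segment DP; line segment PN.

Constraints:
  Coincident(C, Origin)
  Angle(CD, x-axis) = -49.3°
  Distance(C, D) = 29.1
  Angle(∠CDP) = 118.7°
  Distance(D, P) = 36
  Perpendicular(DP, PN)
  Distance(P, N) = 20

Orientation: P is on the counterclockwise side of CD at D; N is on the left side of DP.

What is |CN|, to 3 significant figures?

50.3

∠CDP = 118.7°, so DP runs at -49.3° + (180° − 118.7°) = 12.0° from the x-axis; with |DP| = 36.0, P = D + 36.0·(cos 12.0°, sin 12.0°) = (54.2, -14.6). DP ⟂ PN; with |PN| = 20.0 on the left of DP, N = P + 20.0·(-0.208, 0.978) = (50.0, 4.99). Then |CN| = |N − C| = 50.3.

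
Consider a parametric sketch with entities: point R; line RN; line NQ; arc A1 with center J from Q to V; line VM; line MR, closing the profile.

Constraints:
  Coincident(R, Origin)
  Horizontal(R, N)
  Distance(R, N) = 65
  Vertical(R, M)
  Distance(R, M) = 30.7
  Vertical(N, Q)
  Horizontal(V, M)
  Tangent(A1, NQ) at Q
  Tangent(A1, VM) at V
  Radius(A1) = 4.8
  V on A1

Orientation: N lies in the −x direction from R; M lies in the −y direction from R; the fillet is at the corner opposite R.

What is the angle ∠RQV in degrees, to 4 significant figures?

66.73°

R is at the origin; RN is horizontal with |RN| = 65.0 and N on the −x side, so N = (-65.00, 0.000). RM is vertical with |RM| = 30.7 and M on the −y side, so M = (0.000, -30.70). The virtual corner opposite R is at (-65.00, -30.70). A1 meets NQ tangentially, so JQ is at right angles to NQ and tangency of A1 to VM means the radius JV is perpendicular to VM, with radius 4.8, so the center J sits 4.8 in from both sides at J = (-60.20, -25.90). That places the tangent points at Q = (-65.00, -25.90) on NQ and V = (-60.20, -30.70) on VM. Then cos ∠RQV = QR·QV / (|QR||QV|), giving 66.73°.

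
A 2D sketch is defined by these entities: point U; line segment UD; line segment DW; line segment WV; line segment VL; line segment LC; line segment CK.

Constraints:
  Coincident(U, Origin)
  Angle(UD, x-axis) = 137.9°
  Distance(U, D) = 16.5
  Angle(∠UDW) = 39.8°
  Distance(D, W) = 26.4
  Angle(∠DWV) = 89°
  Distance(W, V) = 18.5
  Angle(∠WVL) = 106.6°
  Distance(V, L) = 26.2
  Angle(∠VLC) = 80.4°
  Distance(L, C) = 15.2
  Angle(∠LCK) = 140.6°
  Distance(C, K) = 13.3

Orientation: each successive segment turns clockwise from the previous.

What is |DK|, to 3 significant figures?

6.61

U is at the origin; UD runs at 137.9° with length 16.5, so D = (-12.2, 11.1). ∠UDW = 39.8° gives DW at -2.30° from the x-axis; with |DW| = 26.4, W = (14.1, 10.0). ∠DWV = 89.0° gives WV at -93.3° from the x-axis; with |WV| = 18.5, V = (13.1, -8.47). ∠WVL = 106.6° gives VL at -167° from the x-axis; with |VL| = 26.2, L = (-12.4, -14.5). ∠VLC = 80.4° gives LC at 93.7° from the x-axis; with |LC| = 15.2, C = (-13.4, 0.674). ∠LCK = 140.6° gives CK at 54.3° from the x-axis; with |CK| = 13.3, K = (-5.65, 11.5). Then |DK| = |K − D| = 6.61.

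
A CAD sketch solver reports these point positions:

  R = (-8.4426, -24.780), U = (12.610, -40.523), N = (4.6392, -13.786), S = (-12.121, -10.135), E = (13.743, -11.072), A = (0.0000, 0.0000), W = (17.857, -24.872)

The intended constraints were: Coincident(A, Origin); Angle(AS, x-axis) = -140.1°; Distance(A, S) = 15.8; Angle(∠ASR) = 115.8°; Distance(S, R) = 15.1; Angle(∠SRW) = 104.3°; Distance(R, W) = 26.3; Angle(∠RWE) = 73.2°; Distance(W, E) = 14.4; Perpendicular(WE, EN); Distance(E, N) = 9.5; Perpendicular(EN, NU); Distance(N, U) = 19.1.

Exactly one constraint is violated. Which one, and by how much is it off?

Distance(N, U) = 19.1 — off by 8.80.

A = (0.00, 0.00) ✓; AS at -140.1° ✓; |AS| = 15.80 ✓; ∠ASR = 115.8° ✓; |SR| = 15.10 ✓; ∠SRW = 104.3° ✓; |RW| = 26.30 ✓; ∠RWE = 73.20° ✓; |WE| = 14.40 ✓; ∠(WE, EN) = 90.00° ✓; |EN| = 9.500 ✓; ∠(EN, NU) = 90.00° ✓; |NU| = 27.90 ✗.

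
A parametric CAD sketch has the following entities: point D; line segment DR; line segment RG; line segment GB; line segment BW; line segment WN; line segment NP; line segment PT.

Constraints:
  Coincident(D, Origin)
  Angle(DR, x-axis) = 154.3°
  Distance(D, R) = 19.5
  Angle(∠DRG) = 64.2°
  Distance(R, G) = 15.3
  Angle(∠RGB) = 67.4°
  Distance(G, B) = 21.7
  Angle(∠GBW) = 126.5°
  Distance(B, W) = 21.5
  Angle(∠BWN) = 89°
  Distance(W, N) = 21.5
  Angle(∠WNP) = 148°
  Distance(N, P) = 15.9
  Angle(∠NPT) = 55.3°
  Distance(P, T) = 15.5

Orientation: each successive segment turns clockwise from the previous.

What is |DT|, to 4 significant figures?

20.38

D is at the origin; DR runs at 154.3° with length 19.5, so R = (-17.57, 8.456). ∠DRG = 64.2° gives RG at 38.50° from the x-axis; with |RG| = 15.3, G = (-5.597, 17.98). ∠RGB = 67.4° gives GB at -74.10° from the x-axis; with |GB| = 21.7, B = (0.3478, -2.889). ∠GBW = 126.5° gives BW at -127.6° from the x-axis; with |BW| = 21.5, W = (-12.77, -19.92). ∠BWN = 89.0° gives WN at 141.4° from the x-axis; with |WN| = 21.5, N = (-29.57, -6.510). ∠WNP = 148.0° gives NP at 109.4° from the x-axis; with |NP| = 15.9, P = (-34.85, 8.487). ∠NPT = 55.3° gives PT at -15.30° from the x-axis; with |PT| = 15.5, T = (-19.90, 4.397). Then |DT| = |T − D| = 20.38.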